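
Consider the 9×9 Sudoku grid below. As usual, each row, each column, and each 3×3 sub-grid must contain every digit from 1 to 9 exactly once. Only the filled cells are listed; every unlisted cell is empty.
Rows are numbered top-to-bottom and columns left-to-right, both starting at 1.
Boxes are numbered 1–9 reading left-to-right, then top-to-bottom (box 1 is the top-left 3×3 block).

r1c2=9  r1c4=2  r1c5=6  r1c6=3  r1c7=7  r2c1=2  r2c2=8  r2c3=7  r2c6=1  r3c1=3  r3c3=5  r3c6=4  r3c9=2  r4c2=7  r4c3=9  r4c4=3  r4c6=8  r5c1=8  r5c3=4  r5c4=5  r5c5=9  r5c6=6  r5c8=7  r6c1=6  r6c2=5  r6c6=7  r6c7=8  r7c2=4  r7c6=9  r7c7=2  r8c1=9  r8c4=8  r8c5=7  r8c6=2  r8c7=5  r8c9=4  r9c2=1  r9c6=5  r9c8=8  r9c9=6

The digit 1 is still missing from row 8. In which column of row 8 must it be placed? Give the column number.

Consider where 1 can go in row 8.
r8c2 is out (column 2 already has a 1).
r8c3 is out (box 7 already has a 1).
So the only cell in row 8 that can hold 1 is r8c8.
That is column 8.

8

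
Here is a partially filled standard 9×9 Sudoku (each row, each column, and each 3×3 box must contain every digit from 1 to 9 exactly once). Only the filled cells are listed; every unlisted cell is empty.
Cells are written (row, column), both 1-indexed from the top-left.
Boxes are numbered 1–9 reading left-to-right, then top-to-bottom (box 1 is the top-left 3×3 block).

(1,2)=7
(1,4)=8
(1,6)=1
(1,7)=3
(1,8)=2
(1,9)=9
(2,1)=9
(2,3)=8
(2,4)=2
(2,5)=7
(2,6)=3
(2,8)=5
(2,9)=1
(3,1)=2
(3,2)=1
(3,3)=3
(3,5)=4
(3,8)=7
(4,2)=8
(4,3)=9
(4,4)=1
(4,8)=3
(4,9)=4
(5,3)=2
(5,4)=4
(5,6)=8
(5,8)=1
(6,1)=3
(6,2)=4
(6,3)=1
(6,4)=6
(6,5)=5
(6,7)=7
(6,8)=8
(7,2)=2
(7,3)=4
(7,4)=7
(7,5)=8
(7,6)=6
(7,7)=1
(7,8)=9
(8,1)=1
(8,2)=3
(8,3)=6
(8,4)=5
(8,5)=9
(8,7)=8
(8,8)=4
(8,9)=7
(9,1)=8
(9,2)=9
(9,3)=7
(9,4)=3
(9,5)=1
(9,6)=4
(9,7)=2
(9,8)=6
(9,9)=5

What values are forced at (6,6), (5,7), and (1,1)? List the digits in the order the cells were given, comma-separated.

For (6,6):
  Consider where 9 can go in box 5.
  (4,5) is out (row 4 already has a 9).
  (4,6) is out (row 4 already has a 9).
  (5,5) is out (column 5 already has a 9).
  So the only cell in box 5 that can hold 9 is (6,6).
  So (6,6) = 9.
For (5,7):
  Consider where 9 can go in box 6.
  (4,7) is out (row 4 already has a 9).
  (5,9) is out (column 9 already has a 9).
  (6,9) is out (column 9 already has a 9).
  So the only cell in box 6 that can hold 9 is (5,7).
  So (5,7) = 9.
For (1,1):
  Consider where 4 can go in row 1.
  (1,3) is out (column 3 already has a 4).
  (1,5) is out (column 5 already has a 4).
  So the only cell in row 1 that can hold 4 is (1,1).
  So (1,1) = 4.

9,9,4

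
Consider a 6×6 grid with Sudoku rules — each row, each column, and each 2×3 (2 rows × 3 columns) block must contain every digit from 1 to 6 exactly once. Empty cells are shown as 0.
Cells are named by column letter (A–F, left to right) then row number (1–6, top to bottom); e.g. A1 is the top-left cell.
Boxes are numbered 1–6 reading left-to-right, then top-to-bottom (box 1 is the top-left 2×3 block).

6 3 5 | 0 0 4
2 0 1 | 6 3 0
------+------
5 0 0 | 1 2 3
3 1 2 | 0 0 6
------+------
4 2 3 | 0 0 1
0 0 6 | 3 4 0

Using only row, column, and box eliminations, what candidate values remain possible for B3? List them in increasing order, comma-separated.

Row 3 already contains {1, 2, 3, 5}.
Column B already contains {1, 2, 3}.
Its 2×3 block (box 3) already contains {1, 2, 3, 5}.
Removing those from 1–6 leaves {4, 6} as the candidates for B3.

4,6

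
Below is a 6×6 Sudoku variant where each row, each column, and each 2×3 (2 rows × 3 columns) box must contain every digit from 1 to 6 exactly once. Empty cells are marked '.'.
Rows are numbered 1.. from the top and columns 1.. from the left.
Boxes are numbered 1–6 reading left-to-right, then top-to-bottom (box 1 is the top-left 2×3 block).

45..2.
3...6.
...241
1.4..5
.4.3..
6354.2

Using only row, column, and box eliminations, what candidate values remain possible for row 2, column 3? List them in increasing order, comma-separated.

Row 2 already contains {3, 6}.
Column 3 already contains {4, 5}.
Its 2×3 block (box 1) already contains {3, 4, 5}.
Removing those from 1–6 leaves {1, 2} as the candidates for row 2, column 3.

1,2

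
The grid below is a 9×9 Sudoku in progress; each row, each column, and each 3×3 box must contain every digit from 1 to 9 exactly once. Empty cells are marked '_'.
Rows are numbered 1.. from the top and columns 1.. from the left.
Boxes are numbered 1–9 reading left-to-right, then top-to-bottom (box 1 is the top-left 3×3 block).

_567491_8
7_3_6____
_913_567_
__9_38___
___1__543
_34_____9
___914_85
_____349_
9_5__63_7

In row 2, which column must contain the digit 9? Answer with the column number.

7

Consider where 9 can go in row 2.
row 2, column 2 is out (column 2 already has a 9).
row 2, column 4 is out (column 4 already has a 9).
row 2, column 6 is out (column 6 already has a 9).
row 2, column 8 is out (column 8 already has a 9).
row 2, column 9 is out (column 9 already has a 9).
So the only cell in row 2 that can hold 9 is row 2, column 7.
That is column 7.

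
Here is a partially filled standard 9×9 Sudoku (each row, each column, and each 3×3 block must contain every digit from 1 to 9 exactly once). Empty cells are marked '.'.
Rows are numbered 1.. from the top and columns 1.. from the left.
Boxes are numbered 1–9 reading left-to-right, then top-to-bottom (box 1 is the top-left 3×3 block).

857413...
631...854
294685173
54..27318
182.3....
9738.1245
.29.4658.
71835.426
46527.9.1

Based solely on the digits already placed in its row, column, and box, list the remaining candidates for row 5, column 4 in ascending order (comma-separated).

5,9

Row 5 already contains {1, 2, 3, 8}.
Column 4 already contains {2, 3, 4, 6, 8}.
Its 3×3 block (box 5) already contains {1, 2, 3, 7, 8}.
Removing those from 1–9 leaves {5, 9} as the candidates for row 5, column 4.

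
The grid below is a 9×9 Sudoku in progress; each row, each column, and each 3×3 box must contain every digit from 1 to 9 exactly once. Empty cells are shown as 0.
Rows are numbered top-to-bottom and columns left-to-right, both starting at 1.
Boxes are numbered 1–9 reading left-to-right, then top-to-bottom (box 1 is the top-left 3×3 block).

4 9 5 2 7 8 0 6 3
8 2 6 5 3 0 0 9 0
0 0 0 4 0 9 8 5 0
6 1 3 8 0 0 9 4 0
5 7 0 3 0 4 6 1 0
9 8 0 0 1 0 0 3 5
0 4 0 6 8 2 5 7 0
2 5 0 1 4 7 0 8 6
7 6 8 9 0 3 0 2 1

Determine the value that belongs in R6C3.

4

Cell R6C3 itself could take any of {2, 4} by direct elimination.
Consider where 4 can go in box 4.
R5C3 is out (row 5 already has a 4).
So the only cell in box 4 that can hold 4 is R6C3.
Therefore R6C3 = 4.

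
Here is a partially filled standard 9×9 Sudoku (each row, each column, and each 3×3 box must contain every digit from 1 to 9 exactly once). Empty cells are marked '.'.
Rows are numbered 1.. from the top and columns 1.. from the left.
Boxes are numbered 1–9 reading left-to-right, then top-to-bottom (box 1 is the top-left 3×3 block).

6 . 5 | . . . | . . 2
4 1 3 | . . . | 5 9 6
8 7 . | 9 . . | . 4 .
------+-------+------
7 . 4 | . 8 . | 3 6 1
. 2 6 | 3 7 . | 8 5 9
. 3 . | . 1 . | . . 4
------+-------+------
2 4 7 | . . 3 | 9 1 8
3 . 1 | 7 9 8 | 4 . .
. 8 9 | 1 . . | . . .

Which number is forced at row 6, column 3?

8

Row 6 already contains {1, 3, 4}.
Column 3 already contains {1, 3, 4, 5, 6, 7, 9}.
Its 3×3 block (box 4) already contains {2, 3, 4, 6, 7}.
The only value from 1–9 not eliminated is 8, so row 6, column 3 = 8.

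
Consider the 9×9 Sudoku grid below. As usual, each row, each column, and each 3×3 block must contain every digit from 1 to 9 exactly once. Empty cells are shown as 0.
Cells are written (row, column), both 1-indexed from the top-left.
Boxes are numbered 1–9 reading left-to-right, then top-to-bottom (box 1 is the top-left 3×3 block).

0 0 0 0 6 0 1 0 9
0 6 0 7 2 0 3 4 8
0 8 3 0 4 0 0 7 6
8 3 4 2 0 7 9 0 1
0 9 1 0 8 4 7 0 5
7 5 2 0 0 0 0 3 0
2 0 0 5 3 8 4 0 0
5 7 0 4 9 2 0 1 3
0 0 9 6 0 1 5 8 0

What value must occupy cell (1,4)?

Cell (1,4) itself could take any of {3, 8} by direct elimination.
Consider where 8 can go in box 2.
(1,6) is out (column 6 already has a 8).
(2,6) is out (row 2 already has a 8).
(3,4) is out (row 3 already has a 8).
(3,6) is out (row 3 already has a 8).
So the only cell in box 2 that can hold 8 is (1,4).
Therefore (1,4) = 8.

8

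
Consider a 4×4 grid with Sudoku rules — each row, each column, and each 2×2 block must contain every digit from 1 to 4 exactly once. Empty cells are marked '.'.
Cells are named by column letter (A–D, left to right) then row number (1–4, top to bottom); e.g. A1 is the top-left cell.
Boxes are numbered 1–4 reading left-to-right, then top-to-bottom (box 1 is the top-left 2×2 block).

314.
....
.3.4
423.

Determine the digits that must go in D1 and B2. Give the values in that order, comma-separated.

2,4

For D1:
  Row 1 already contains {1, 3, 4}.
  Column D already contains {4}.
  Its 2×2 block (box 2) already contains {4}.
  The only value from 1–4 not eliminated is 2, so D1 = 2.
For B2:
  Row 2 already contains {}.
  Column B already contains {1, 2, 3}.
  Its 2×2 block (box 1) already contains {1, 3}.
  The only value from 1–4 not eliminated is 4, so B2 = 4.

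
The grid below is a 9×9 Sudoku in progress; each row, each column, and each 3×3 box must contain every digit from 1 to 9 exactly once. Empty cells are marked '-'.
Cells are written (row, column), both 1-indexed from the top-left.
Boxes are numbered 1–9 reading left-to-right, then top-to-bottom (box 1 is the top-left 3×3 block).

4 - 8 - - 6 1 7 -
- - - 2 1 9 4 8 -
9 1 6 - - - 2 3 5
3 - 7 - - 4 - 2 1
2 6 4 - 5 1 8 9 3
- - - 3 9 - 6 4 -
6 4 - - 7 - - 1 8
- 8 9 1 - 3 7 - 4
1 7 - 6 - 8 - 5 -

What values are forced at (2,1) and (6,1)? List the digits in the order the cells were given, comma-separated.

7,8

For (2,1):
  Consider where 7 can go in row 2.
  (2,2) is out (column 2 already has a 7).
  (2,3) is out (column 3 already has a 7).
  (2,9) is out (box 3 already has a 7).
  So the only cell in row 2 that can hold 7 is (2,1).
  So (2,1) = 7.
For (6,1):
  Consider where 8 can go in column 1.
  (2,1) is out (row 2 already has a 8).
  (8,1) is out (row 8 already has a 8).
  So the only cell in column 1 that can hold 8 is (6,1).
  So (6,1) = 8.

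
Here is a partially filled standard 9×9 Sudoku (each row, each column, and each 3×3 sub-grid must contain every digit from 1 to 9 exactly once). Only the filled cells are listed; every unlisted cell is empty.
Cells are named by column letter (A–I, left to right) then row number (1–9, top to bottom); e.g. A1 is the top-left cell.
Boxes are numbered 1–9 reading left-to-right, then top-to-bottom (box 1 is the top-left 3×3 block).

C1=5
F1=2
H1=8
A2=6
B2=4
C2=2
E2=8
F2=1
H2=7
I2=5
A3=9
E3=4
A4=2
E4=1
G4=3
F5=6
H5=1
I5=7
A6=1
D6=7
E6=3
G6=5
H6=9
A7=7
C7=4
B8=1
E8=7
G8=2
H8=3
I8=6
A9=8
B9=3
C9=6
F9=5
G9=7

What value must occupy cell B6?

6

Cell B6 itself could take any of {6, 8} by direct elimination.
Consider where 6 can go in row 6.
C6 is out (column C already has a 6).
F6 is out (column F already has a 6).
I6 is out (column I already has a 6).
So the only cell in row 6 that can hold 6 is B6.
Therefore B6 = 6.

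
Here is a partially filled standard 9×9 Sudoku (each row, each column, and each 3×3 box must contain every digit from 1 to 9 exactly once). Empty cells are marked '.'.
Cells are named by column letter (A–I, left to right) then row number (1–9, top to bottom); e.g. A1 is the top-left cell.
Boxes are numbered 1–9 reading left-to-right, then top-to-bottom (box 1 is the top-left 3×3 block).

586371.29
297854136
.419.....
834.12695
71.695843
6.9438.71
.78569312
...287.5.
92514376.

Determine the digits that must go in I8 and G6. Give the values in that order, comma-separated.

4,2

For I8:
  Row 8 already contains {2, 5, 7, 8}.
  Column I already contains {1, 2, 3, 5, 6, 9}.
  Its 3×3 block (box 9) already contains {1, 2, 3, 5, 6, 7}.
  The only value from 1–9 not eliminated is 4, so I8 = 4.
For G6:
  Row 6 already contains {1, 3, 4, 6, 7, 8, 9}.
  Column G already contains {1, 3, 6, 7, 8}.
  Its 3×3 block (box 6) already contains {1, 3, 4, 5, 6, 7, 8, 9}.
  The only value from 1–9 not eliminated is 2, so G6 = 2.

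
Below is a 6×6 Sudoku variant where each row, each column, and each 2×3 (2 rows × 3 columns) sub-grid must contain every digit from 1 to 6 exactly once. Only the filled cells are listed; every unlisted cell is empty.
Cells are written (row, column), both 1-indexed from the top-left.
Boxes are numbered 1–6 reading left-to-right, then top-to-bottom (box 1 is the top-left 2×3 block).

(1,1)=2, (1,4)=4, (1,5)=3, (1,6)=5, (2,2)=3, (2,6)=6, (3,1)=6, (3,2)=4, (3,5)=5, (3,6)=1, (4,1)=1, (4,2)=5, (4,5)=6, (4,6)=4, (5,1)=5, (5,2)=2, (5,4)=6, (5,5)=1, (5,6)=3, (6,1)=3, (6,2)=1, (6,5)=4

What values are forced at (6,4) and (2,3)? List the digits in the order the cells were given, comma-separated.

5,5

For (6,4):
  Consider where 5 can go in column 4.
  (2,4) is out (box 2 already has a 5).
  (3,4) is out (row 3 already has a 5).
  (4,4) is out (row 4 already has a 5).
  So the only cell in column 4 that can hold 5 is (6,4).
  So (6,4) = 5.
For (2,3):
  Consider where 5 can go in column 3.
  (1,3) is out (row 1 already has a 5).
  (3,3) is out (row 3 already has a 5).
  (4,3) is out (row 4 already has a 5).
  (5,3) is out (row 5 already has a 5).
  (6,3) is out (box 5 already has a 5).
  So the only cell in column 3 that can hold 5 is (2,3).
  So (2,3) = 5.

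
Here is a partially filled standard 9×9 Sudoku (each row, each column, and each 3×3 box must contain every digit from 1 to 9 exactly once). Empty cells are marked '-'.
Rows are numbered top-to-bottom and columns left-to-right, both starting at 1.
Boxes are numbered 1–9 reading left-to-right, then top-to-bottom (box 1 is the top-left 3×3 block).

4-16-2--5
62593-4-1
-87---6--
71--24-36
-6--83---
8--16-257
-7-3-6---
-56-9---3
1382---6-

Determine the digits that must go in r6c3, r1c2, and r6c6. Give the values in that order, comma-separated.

For r6c3:
  Consider where 3 can go in box 4.
  r4c3 is out (row 4 already has a 3).
  r5c1 is out (row 5 already has a 3).
  r5c3 is out (row 5 already has a 3).
  r6c2 is out (column 2 already has a 3).
  So the only cell in box 4 that can hold 3 is r6c3.
  So r6c3 = 3.
For r1c2:
  Row 1 already contains {1, 2, 4, 5, 6}.
  Column 2 already contains {1, 2, 3, 5, 6, 7, 8}.
  Its 3×3 block (box 1) already contains {1, 2, 4, 5, 6, 7, 8}.
  The only value from 1–9 not eliminated is 9, so r1c2 = 9.
For r6c6:
  Row 6 already contains {1, 2, 5, 6, 7, 8}.
  Column 6 already contains {2, 3, 4, 6}.
  Its 3×3 block (box 5) already contains {1, 2, 3, 4, 6, 8}.
  The only value from 1–9 not eliminated is 9, so r6c6 = 9.

3,9,9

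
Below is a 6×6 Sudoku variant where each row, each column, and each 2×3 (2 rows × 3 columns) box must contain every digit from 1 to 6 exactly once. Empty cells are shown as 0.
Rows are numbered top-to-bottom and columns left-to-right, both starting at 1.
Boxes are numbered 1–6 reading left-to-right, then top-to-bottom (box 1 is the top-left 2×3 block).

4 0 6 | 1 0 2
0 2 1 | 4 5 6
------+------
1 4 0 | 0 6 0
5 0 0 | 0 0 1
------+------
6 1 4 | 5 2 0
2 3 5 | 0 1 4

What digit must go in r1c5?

Row 1 already contains {1, 2, 4, 6}.
Column 5 already contains {1, 2, 5, 6}.
Its 2×3 block (box 2) already contains {1, 2, 4, 5, 6}.
The only value from 1–6 not eliminated is 3, so r1c5 = 3.

3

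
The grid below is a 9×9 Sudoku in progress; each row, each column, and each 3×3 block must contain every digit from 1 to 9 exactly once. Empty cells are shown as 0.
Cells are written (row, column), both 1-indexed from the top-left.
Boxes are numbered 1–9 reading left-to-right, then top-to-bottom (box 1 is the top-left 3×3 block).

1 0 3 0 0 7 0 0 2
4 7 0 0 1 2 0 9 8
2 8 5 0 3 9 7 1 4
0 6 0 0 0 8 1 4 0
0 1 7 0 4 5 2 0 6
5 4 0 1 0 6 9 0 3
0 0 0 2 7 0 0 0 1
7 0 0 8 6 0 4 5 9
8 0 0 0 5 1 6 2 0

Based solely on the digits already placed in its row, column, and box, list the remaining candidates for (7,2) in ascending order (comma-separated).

Row 7 already contains {1, 2, 7}.
Column 2 already contains {1, 4, 6, 7, 8}.
Its 3×3 block (box 7) already contains {7, 8}.
Removing those from 1–9 leaves {3, 5, 9} as the candidates for (7,2).

3,5,9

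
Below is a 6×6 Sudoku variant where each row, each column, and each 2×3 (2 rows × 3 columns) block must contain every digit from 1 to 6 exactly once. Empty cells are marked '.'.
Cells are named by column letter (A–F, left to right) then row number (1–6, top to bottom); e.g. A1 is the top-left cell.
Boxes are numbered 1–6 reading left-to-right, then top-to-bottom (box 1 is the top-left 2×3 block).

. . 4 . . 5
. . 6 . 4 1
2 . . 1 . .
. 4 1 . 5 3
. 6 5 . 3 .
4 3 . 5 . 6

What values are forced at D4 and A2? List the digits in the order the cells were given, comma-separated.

2,5

For D4:
  Consider where 2 can go in row 4.
  A4 is out (column A already has a 2).
  So the only cell in row 4 that can hold 2 is D4.
  So D4 = 2.
For A2:
  Consider where 5 can go in column A.
  A1 is out (row 1 already has a 5).
  A4 is out (row 4 already has a 5).
  A5 is out (row 5 already has a 5).
  So the only cell in column A that can hold 5 is A2.
  So A2 = 5.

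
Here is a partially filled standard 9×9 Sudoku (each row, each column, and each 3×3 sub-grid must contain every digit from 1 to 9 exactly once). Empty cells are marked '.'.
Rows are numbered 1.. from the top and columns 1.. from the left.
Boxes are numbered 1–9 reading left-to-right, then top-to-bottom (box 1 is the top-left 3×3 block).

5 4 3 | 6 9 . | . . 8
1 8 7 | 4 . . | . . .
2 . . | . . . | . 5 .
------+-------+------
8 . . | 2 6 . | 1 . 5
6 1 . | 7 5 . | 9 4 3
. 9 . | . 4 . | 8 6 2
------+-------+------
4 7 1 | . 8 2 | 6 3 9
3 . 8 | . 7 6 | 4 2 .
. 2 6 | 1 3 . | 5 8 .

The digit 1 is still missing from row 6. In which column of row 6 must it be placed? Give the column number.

6

Consider where 1 can go in row 6.
row 6, column 1 is out (column 1 already has a 1).
row 6, column 3 is out (column 3 already has a 1).
row 6, column 4 is out (column 4 already has a 1).
So the only cell in row 6 that can hold 1 is row 6, column 6.
That is column 6.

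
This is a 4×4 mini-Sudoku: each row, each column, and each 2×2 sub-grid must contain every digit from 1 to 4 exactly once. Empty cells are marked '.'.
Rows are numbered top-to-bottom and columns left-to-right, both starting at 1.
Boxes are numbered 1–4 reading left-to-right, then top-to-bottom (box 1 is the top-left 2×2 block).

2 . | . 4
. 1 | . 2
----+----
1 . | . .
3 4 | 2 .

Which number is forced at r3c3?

4

Cell r3c3 itself could take any of {3, 4} by direct elimination.
Consider where 4 can go in column 3.
r1c3 is out (row 1 already has a 4).
r2c3 is out (box 2 already has a 4).
So the only cell in column 3 that can hold 4 is r3c3.
Therefore r3c3 = 4.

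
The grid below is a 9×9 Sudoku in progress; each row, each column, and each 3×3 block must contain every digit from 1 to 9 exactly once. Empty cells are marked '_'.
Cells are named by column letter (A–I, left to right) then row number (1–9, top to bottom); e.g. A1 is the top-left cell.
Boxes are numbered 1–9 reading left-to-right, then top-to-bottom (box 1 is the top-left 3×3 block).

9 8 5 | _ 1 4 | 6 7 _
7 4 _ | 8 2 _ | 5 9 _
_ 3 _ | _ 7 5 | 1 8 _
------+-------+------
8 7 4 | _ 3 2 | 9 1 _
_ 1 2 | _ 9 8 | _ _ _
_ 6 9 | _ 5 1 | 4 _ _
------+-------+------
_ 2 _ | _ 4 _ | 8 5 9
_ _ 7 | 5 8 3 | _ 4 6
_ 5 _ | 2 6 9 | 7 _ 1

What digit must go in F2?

6

Row 2 already contains {2, 4, 5, 7, 8, 9}.
Column F already contains {1, 2, 3, 4, 5, 8, 9}.
Its 3×3 block (box 2) already contains {1, 2, 4, 5, 7, 8}.
The only value from 1–9 not eliminated is 6, so F2 = 6.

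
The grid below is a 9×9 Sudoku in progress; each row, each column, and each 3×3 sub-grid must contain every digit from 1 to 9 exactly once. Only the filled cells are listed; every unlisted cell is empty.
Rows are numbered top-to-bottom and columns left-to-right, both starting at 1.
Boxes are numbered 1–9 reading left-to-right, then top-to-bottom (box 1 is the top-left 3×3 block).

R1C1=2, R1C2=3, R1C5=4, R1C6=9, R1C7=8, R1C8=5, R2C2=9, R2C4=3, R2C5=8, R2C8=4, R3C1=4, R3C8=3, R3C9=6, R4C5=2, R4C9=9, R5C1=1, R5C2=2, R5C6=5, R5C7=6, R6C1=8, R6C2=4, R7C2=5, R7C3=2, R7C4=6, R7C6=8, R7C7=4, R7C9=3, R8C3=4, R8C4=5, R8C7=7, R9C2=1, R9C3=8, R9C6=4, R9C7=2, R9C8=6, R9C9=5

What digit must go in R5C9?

Cell R5C9 itself could take any of {4, 7, 8} by direct elimination.
Consider where 4 can go in box 6.
R4C7 is out (column 7 already has a 4). R4C8 is out (column 8 already has a 4). R5C8 is out (column 8 already has a 4). R6C7 is out (row 6 already has a 4). The remaining empty cells in box 6 are similarly blocked.
So the only cell in box 6 that can hold 4 is R5C9.
Therefore R5C9 = 4.

4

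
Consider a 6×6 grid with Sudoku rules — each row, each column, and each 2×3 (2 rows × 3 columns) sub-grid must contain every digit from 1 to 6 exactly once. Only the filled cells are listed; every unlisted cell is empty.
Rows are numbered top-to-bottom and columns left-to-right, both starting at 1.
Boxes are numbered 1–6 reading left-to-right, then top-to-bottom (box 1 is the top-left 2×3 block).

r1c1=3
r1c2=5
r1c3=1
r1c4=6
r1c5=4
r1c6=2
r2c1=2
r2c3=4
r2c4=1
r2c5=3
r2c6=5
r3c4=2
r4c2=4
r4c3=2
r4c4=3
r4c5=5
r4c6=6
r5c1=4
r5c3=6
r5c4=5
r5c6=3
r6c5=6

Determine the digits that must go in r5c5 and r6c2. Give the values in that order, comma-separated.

2,2

For r5c5:
  Consider where 2 can go in column 5.
  r3c5 is out (row 3 already has a 2).
  So the only cell in column 5 that can hold 2 is r5c5.
  So r5c5 = 2.
For r6c2:
  Consider where 2 can go in row 6.
  r6c1 is out (column 1 already has a 2).
  r6c3 is out (column 3 already has a 2).
  r6c4 is out (column 4 already has a 2).
  r6c6 is out (column 6 already has a 2).
  So the only cell in row 6 that can hold 2 is r6c2.
  So r6c2 = 2.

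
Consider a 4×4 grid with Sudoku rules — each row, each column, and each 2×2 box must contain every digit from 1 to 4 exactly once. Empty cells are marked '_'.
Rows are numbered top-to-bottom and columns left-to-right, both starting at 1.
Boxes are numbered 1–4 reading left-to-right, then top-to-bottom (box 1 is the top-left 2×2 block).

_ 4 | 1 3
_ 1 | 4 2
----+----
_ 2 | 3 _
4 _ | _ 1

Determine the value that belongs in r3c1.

Row 3 already contains {2, 3}.
Column 1 already contains {4}.
Its 2×2 block (box 3) already contains {2, 4}.
The only value from 1–4 not eliminated is 1, so r3c1 = 1.

1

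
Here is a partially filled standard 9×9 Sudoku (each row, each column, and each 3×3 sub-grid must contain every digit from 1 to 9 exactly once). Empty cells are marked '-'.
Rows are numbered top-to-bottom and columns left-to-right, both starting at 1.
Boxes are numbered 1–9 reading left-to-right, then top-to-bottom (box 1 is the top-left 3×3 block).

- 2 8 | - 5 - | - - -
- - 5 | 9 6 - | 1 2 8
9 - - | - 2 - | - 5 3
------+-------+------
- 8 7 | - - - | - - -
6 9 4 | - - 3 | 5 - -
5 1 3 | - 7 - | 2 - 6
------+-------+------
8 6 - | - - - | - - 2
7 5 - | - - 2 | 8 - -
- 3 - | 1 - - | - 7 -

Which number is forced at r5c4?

Cell r5c4 itself could take any of {2, 8} by direct elimination.
Consider where 2 can go in row 5.
r5c5 is out (column 5 already has a 2).
r5c8 is out (column 8 already has a 2).
r5c9 is out (column 9 already has a 2).
So the only cell in row 5 that can hold 2 is r5c4.
Therefore r5c4 = 2.

2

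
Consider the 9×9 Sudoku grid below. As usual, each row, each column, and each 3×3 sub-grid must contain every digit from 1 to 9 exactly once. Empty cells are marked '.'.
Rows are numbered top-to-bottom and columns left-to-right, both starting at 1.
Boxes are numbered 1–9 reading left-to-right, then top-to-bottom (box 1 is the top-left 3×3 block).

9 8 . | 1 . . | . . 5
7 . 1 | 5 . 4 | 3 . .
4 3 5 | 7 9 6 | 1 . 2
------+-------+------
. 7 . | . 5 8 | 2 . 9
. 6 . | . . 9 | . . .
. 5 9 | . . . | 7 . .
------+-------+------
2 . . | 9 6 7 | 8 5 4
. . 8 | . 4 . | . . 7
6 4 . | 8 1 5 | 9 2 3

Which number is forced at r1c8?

7

Cell r1c8 itself could take any of {4, 6, 7} by direct elimination.
Consider where 7 can go in row 1.
r1c3 is out (box 1 already has a 7).
r1c5 is out (box 2 already has a 7).
r1c6 is out (column 6 already has a 7).
r1c7 is out (column 7 already has a 7).
So the only cell in row 1 that can hold 7 is r1c8.
Therefore r1c8 = 7.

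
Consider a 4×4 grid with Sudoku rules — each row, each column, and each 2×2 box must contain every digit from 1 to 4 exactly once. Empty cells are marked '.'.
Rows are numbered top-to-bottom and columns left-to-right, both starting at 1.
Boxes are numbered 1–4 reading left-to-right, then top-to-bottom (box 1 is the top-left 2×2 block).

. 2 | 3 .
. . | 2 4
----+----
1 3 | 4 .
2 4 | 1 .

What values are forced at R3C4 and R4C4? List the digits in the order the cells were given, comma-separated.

For R3C4:
  Row 3 already contains {1, 3, 4}.
  Column 4 already contains {4}.
  Its 2×2 block (box 4) already contains {1, 4}.
  The only value from 1–4 not eliminated is 2, so R3C4 = 2.
For R4C4:
  Row 4 already contains {1, 2, 4}.
  Column 4 already contains {4}.
  Its 2×2 block (box 4) already contains {1, 4}.
  The only value from 1–4 not eliminated is 3, so R4C4 = 3.

2,3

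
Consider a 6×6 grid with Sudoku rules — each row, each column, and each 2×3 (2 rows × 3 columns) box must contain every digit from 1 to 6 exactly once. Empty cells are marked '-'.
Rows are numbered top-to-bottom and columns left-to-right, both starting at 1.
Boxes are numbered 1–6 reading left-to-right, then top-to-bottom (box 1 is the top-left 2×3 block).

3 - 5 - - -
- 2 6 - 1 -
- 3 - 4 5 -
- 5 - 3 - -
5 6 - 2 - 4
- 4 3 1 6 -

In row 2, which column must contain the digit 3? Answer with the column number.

6

Consider where 3 can go in row 2.
R2C1 is out (column 1 already has a 3).
R2C4 is out (column 4 already has a 3).
So the only cell in row 2 that can hold 3 is R2C6.
That is column 6.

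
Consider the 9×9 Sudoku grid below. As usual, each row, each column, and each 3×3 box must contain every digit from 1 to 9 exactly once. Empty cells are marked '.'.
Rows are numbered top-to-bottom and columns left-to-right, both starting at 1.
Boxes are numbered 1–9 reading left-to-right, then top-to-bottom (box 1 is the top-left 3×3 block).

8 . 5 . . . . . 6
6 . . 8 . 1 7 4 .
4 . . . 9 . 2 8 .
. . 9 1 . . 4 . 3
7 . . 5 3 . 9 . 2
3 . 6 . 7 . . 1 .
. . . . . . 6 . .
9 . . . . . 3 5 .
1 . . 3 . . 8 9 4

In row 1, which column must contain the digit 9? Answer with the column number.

Consider where 9 can go in row 1.
R1C4 is out (box 2 already has a 9).
R1C5 is out (column 5 already has a 9).
R1C6 is out (box 2 already has a 9).
R1C7 is out (column 7 already has a 9).
R1C8 is out (column 8 already has a 9).
So the only cell in row 1 that can hold 9 is R1C2.
That is column 2.

2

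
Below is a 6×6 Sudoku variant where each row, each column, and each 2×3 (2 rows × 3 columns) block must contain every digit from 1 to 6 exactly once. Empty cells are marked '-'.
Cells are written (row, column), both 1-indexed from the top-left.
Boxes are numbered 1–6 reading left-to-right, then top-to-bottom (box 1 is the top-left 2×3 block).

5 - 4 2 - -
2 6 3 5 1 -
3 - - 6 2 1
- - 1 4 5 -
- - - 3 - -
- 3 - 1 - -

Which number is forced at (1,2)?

Row 1 already contains {2, 4, 5}.
Column 2 already contains {3, 6}.
Its 2×3 block (box 1) already contains {2, 3, 4, 5, 6}.
The only value from 1–6 not eliminated is 1, so (1,2) = 1.

1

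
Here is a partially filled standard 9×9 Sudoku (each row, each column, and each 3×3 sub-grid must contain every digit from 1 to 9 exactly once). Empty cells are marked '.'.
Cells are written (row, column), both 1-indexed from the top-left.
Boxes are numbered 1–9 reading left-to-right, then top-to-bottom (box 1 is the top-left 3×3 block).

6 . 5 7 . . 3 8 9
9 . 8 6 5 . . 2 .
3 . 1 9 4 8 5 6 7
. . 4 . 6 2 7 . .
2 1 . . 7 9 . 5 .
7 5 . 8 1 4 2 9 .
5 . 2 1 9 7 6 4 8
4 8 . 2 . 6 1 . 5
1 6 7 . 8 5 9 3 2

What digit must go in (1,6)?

Row 1 already contains {3, 5, 6, 7, 8, 9}.
Column 6 already contains {2, 4, 5, 6, 7, 8, 9}.
Its 3×3 block (box 2) already contains {4, 5, 6, 7, 8, 9}.
The only value from 1–9 not eliminated is 1, so (1,6) = 1.

1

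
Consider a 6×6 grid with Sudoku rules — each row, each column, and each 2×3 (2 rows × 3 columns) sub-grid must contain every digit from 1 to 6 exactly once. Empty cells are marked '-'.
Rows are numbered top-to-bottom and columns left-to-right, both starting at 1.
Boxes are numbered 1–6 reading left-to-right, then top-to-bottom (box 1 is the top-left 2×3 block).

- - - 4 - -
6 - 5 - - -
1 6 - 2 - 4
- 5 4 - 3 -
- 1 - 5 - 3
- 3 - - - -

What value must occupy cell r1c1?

Cell r1c1 itself could take any of {2, 3} by direct elimination.
Consider where 3 can go in column 1.
r4c1 is out (row 4 already has a 3).
r5c1 is out (row 5 already has a 3).
r6c1 is out (row 6 already has a 3).
So the only cell in column 1 that can hold 3 is r1c1.
Therefore r1c1 = 3.

3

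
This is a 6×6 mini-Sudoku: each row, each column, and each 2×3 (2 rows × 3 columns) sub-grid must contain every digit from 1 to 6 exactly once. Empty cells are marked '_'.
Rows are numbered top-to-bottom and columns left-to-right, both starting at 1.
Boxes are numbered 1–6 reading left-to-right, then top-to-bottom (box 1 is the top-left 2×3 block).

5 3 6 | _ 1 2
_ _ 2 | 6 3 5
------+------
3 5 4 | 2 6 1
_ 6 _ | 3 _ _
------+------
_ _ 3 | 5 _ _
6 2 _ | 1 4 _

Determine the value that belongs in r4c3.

1

Row 4 already contains {3, 6}.
Column 3 already contains {2, 3, 4, 6}.
Its 2×3 block (box 3) already contains {3, 4, 5, 6}.
The only value from 1–6 not eliminated is 1, so r4c3 = 1.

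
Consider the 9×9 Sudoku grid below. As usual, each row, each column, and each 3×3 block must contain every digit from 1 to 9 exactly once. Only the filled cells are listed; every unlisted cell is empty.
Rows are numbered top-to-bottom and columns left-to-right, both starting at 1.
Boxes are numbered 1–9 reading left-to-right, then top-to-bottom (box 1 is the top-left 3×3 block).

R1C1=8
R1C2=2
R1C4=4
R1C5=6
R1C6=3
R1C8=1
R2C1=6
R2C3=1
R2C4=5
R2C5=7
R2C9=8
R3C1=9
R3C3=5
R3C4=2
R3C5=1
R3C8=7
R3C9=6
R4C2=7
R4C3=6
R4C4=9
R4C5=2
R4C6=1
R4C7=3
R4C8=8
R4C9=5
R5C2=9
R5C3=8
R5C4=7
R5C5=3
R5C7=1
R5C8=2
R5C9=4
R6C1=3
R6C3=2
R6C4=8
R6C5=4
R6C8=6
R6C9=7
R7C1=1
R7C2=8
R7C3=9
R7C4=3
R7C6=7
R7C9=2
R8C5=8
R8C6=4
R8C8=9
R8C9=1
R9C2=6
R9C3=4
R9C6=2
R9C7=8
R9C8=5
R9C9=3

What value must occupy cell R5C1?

Row 5 already contains {1, 2, 3, 4, 7, 8, 9}.
Column 1 already contains {1, 3, 6, 8, 9}.
Its 3×3 block (box 4) already contains {2, 3, 6, 7, 8, 9}.
The only value from 1–9 not eliminated is 5, so R5C1 = 5.

5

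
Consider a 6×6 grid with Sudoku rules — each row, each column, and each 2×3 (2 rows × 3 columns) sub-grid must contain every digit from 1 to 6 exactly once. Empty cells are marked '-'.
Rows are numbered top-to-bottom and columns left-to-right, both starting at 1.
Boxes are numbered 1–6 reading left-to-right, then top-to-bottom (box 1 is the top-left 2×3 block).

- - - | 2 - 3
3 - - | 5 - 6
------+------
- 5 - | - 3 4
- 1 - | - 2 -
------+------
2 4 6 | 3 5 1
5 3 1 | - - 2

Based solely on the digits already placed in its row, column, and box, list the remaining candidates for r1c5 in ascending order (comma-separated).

1,4

Row 1 already contains {2, 3}.
Column 5 already contains {2, 3, 5}.
Its 2×3 block (box 2) already contains {2, 3, 5, 6}.
Removing those from 1–6 leaves {1, 4} as the candidates for r1c5.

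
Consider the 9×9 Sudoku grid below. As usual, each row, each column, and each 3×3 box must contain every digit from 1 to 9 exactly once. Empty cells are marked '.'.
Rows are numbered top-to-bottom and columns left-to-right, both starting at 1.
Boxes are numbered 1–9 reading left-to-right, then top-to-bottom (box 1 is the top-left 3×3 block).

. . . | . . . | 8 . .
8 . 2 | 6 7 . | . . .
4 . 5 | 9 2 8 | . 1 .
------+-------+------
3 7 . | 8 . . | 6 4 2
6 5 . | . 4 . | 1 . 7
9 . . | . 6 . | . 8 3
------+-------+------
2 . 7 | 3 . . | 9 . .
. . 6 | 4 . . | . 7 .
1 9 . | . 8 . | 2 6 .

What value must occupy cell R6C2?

2

Cell R6C2 itself could take any of {1, 2, 4} by direct elimination.
Consider where 2 can go in column 2.
R1C2 is out (box 1 already has a 2).
R2C2 is out (row 2 already has a 2).
R3C2 is out (row 3 already has a 2).
R7C2 is out (row 7 already has a 2).
R8C2 is out (box 7 already has a 2).
So the only cell in column 2 that can hold 2 is R6C2.
Therefore R6C2 = 2.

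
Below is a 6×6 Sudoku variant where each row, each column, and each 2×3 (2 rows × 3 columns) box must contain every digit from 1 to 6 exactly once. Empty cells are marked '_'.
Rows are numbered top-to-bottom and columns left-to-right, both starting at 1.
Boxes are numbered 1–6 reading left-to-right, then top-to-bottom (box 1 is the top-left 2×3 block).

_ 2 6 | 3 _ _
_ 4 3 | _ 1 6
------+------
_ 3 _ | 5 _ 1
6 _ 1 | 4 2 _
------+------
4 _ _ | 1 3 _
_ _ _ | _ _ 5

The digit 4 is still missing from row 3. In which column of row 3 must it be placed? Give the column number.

3

Consider where 4 can go in row 3.
R3C1 is out (column 1 already has a 4).
R3C5 is out (box 4 already has a 4).
So the only cell in row 3 that can hold 4 is R3C3.
That is column 3.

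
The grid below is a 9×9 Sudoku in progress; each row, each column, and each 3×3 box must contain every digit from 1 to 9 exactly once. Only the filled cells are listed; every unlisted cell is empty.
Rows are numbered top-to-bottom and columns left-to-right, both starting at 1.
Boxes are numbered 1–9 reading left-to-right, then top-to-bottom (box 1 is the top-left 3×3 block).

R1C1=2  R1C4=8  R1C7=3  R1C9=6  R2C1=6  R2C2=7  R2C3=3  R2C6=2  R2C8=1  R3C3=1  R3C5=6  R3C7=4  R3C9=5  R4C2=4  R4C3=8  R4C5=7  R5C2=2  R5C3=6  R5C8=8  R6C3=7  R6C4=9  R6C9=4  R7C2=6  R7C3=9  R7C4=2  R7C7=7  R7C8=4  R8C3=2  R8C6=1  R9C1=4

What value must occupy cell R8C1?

7

Cell R8C1 itself could take any of {3, 5, 7, 8} by direct elimination.
Consider where 7 can go in column 1.
R3C1 is out (box 1 already has a 7).
R4C1 is out (row 4 already has a 7).
R5C1 is out (box 4 already has a 7).
R6C1 is out (row 6 already has a 7).
R7C1 is out (row 7 already has a 7).
So the only cell in column 1 that can hold 7 is R8C1.
Therefore R8C1 = 7.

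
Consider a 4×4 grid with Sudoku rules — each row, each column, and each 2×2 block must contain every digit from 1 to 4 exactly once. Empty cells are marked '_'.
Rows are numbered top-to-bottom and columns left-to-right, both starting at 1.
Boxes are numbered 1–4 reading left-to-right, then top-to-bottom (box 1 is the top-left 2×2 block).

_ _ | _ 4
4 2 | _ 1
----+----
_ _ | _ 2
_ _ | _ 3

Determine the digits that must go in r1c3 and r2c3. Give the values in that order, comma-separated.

2,3

For r1c3:
  Consider where 2 can go in box 2.
  r2c3 is out (row 2 already has a 2).
  So the only cell in box 2 that can hold 2 is r1c3.
  So r1c3 = 2.
For r2c3:
  Row 2 already contains {1, 2, 4}.
  Column 3 already contains {}.
  Its 2×2 block (box 2) already contains {1, 4}.
  The only value from 1–4 not eliminated is 3, so r2c3 = 3.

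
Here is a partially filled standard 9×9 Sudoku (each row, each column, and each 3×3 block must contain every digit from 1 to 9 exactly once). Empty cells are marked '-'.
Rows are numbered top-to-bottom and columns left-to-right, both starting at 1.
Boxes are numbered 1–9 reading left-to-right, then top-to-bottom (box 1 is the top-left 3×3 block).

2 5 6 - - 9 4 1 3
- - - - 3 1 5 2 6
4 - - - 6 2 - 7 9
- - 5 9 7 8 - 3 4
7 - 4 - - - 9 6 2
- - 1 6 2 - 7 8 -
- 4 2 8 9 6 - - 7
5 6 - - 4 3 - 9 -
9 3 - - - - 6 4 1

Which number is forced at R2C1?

8

Row 2 already contains {1, 2, 3, 5, 6}.
Column 1 already contains {2, 4, 5, 7, 9}.
Its 3×3 block (box 1) already contains {2, 4, 5, 6}.
The only value from 1–9 not eliminated is 8, so R2C1 = 8.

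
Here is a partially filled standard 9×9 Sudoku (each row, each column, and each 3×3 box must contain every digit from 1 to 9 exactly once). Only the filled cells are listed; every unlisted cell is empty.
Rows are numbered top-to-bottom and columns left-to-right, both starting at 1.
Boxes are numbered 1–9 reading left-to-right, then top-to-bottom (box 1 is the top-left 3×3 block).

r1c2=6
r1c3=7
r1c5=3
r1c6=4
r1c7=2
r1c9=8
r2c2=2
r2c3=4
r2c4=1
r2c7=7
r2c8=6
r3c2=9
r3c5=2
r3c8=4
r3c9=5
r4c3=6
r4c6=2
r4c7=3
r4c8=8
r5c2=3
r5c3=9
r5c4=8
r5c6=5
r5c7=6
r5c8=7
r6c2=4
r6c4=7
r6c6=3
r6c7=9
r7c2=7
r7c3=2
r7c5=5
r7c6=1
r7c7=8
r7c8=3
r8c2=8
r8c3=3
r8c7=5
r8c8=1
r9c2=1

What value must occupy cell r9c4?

Cell r9c4 itself could take any of {2, 3, 4, 6, 9} by direct elimination.
Consider where 3 can go in row 9.
r9c1 is out (box 7 already has a 3). r9c3 is out (column 3 already has a 3). r9c5 is out (column 5 already has a 3). r9c6 is out (column 6 already has a 3). The remaining empty cells in row 9 are similarly blocked.
So the only cell in row 9 that can hold 3 is r9c4.
Therefore r9c4 = 3.

3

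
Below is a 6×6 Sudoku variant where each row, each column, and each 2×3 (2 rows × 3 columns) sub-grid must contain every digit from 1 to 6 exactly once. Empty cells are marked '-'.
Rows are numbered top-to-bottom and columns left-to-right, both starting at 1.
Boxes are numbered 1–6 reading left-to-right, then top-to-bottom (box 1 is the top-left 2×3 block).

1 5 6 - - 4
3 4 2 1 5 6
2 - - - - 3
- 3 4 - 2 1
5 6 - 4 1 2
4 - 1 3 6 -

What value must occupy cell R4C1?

6

Row 4 already contains {1, 2, 3, 4}.
Column 1 already contains {1, 2, 3, 4, 5}.
Its 2×3 block (box 3) already contains {2, 3, 4}.
The only value from 1–6 not eliminated is 6, so R4C1 = 6.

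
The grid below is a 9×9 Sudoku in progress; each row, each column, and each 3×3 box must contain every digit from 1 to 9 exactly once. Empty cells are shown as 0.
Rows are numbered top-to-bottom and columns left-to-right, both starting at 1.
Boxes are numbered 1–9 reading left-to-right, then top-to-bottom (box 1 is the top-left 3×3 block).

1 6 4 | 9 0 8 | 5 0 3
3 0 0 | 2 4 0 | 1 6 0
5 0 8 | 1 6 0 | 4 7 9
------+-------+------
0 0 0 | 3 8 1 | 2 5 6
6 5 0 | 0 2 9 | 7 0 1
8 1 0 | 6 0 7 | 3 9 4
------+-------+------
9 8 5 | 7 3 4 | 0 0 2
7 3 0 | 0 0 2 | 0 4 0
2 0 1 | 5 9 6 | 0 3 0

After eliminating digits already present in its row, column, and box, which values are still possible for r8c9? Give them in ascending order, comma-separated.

Row 8 already contains {2, 3, 4, 7}.
Column 9 already contains {1, 2, 3, 4, 6, 9}.
Its 3×3 block (box 9) already contains {2, 3, 4}.
Removing those from 1–9 leaves {5, 8} as the candidates for r8c9.

5,8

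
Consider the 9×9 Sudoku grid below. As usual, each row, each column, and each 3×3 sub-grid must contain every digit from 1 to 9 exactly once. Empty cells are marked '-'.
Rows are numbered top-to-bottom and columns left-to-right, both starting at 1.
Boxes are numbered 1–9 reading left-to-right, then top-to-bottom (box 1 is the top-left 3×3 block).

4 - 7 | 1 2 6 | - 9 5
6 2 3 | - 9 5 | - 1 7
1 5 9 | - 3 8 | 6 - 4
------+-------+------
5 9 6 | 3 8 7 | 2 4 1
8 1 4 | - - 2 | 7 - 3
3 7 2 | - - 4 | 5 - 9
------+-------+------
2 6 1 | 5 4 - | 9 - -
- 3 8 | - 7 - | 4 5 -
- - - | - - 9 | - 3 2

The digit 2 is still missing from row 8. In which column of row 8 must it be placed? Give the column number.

Consider where 2 can go in row 8.
R8C1 is out (column 1 already has a 2).
R8C6 is out (column 6 already has a 2).
R8C9 is out (column 9 already has a 2).
So the only cell in row 8 that can hold 2 is R8C4.
That is column 4.

4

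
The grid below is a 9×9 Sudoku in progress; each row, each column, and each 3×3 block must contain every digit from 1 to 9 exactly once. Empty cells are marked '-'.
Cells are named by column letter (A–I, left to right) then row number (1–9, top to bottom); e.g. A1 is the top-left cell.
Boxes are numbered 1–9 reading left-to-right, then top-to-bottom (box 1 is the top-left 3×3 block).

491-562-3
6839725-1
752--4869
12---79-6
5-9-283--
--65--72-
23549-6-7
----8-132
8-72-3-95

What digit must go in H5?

Cell H5 itself could take any of {1, 4} by direct elimination.
Consider where 1 can go in column H.
H1 is out (row 1 already has a 1).
H2 is out (row 2 already has a 1).
H4 is out (row 4 already has a 1).
H7 is out (box 9 already has a 1).
So the only cell in column H that can hold 1 is H5.
Therefore H5 = 1.

1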